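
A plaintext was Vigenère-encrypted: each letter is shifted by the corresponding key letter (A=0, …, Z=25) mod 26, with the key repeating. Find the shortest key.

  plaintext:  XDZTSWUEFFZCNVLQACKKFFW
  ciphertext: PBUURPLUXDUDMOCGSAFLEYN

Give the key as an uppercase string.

  i= 0: P-X = 18 → S
  i= 1: B-D = 24 → Y
  i= 2: U-Z = 21 → V
  i= 3: U-T =  1 → B
  i= 4: R-S = 25 → Z
  i= 5: P-W = 19 → T
  i= 6: L-U = 17 → R
  i= 7: U-E = 16 → Q
  i= 8: X-F = 18 → S
  i= 9: D-F = 24 → Y
  i=10: U-Z = 21 → V
  i=11: D-C =  1 → B
  i=12: M-N = 25 → Z
  i=13: O-V = 19 → T
  i=14: C-L = 17 → R
  i=15: G-Q = 16 → Q
  i=16: S-A = 18 → S
  i=17: A-C = 24 → Y
  i=18: F-K = 21 → V
  i=19: L-K =  1 → B
  i=20: E-F = 25 → Z
  i=21: Y-F = 19 → T
  i=22: N-W = 17 → R
  shifts repeat with period 8: SYVBZTRQ

SYVBZTRQ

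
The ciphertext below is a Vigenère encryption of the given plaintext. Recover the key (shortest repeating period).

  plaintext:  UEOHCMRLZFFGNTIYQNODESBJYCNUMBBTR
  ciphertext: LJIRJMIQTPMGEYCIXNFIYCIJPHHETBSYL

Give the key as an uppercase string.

  i= 0: L-U = 17 → R
  i= 1: J-E =  5 → F
  i= 2: I-O = 20 → U
  i= 3: R-H = 10 → K
  i= 4: J-C =  7 → H
  i= 5: M-M =  0 → A
  i= 6: I-R = 17 → R
  i= 7: Q-L =  5 → F
  i= 8: T-Z = 20 → U
  i= 9: P-F = 10 → K
  i=10: M-F =  7 → H
  i=11: G-G =  0 → A
  i=12: E-N = 17 → R
  i=13: Y-T =  5 → F
  i=14: C-I = 20 → U
  i=15: I-Y = 10 → K
  i=16: X-Q =  7 → H
  i=17: N-N =  0 → A
  i=18: F-O = 17 → R
  i=19: I-D =  5 → F
  i=20: Y-E = 20 → U
  i=21: C-S = 10 → K
  i=22: I-B =  7 → H
  i=23: J-J =  0 → A
  i=24: P-Y = 17 → R
  i=25: H-C =  5 → F
  i=26: H-N = 20 → U
  i=27: E-U = 10 → K
  i=28: T-M =  7 → H
  i=29: B-B =  0 → A
  i=30: S-B = 17 → R
  i=31: Y-T =  5 → F
  i=32: L-R = 20 → U
  shifts repeat with period 6: RFUKHA

RFUKHA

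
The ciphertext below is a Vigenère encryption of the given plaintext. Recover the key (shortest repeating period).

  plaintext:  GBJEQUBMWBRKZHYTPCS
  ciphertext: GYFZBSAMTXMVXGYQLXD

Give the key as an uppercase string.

AXWVLYZ

  i= 0: G-G =  0 → A
  i= 1: Y-B = 23 → X
  i= 2: F-J = 22 → W
  i= 3: Z-E = 21 → V
  i= 4: B-Q = 11 → L
  i= 5: S-U = 24 → Y
  i= 6: A-B = 25 → Z
  i= 7: M-M =  0 → A
  i= 8: T-W = 23 → X
  i= 9: X-B = 22 → W
  i=10: M-R = 21 → V
  i=11: V-K = 11 → L
  i=12: X-Z = 24 → Y
  i=13: G-H = 25 → Z
  i=14: Y-Y =  0 → A
  i=15: Q-T = 23 → X
  i=16: L-P = 22 → W
  i=17: X-C = 21 → V
  i=18: D-S = 11 → L
  shifts repeat with period 7: AXWVLYZ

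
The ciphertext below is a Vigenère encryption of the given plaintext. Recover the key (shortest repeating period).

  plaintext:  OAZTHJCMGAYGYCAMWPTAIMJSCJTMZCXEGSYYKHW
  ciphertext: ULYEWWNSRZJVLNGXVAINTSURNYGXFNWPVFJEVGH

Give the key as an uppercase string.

  i= 0: U-O =  6 → G
  i= 1: L-A = 11 → L
  i= 2: Y-Z = 25 → Z
  i= 3: E-T = 11 → L
  i= 4: W-H = 15 → P
  i= 5: W-J = 13 → N
  i= 6: N-C = 11 → L
  i= 7: S-M =  6 → G
  i= 8: R-G = 11 → L
  i= 9: Z-A = 25 → Z
  i=10: J-Y = 11 → L
  i=11: V-G = 15 → P
  i=12: L-Y = 13 → N
  i=13: N-C = 11 → L
  i=14: G-A =  6 → G
  i=15: X-M = 11 → L
  i=16: V-W = 25 → Z
  i=17: A-P = 11 → L
  i=18: I-T = 15 → P
  i=19: N-A = 13 → N
  i=20: T-I = 11 → L
  i=21: S-M =  6 → G
  i=22: U-J = 11 → L
  i=23: R-S = 25 → Z
  i=24: N-C = 11 → L
  i=25: Y-J = 15 → P
  i=26: G-T = 13 → N
  i=27: X-M = 11 → L
  i=28: F-Z =  6 → G
  i=29: N-C = 11 → L
  i=30: W-X = 25 → Z
  i=31: P-E = 11 → L
  i=32: V-G = 15 → P
  i=33: F-S = 13 → N
  i=34: J-Y = 11 → L
  i=35: E-Y =  6 → G
  i=36: V-K = 11 → L
  i=37: G-H = 25 → Z
  i=38: H-W = 11 → L
  shifts repeat with period 7: GLZLPNL

GLZLPNL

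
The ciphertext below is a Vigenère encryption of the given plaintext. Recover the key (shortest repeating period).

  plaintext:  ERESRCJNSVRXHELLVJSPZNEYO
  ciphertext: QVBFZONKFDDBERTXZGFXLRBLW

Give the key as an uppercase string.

MEXNI

  i= 0: Q-E = 12 → M
  i= 1: V-R =  4 → E
  i= 2: B-E = 23 → X
  i= 3: F-S = 13 → N
  i= 4: Z-R =  8 → I
  i= 5: O-C = 12 → M
  i= 6: N-J =  4 → E
  i= 7: K-N = 23 → X
  i= 8: F-S = 13 → N
  i= 9: D-V =  8 → I
  i=10: D-R = 12 → M
  i=11: B-X =  4 → E
  i=12: E-H = 23 → X
  i=13: R-E = 13 → N
  i=14: T-L =  8 → I
  i=15: X-L = 12 → M
  i=16: Z-V =  4 → E
  i=17: G-J = 23 → X
  i=18: F-S = 13 → N
  i=19: X-P =  8 → I
  i=20: L-Z = 12 → M
  i=21: R-N =  4 → E
  i=22: B-E = 23 → X
  i=23: L-Y = 13 → N
  i=24: W-O =  8 → I
  shifts repeat with period 5: MEXNI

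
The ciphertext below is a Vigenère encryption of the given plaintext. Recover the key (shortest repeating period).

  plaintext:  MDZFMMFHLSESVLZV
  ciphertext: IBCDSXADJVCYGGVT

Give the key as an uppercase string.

  i= 0: I-M = 22 → W
  i= 1: B-D = 24 → Y
  i= 2: C-Z =  3 → D
  i= 3: D-F = 24 → Y
  i= 4: S-M =  6 → G
  i= 5: X-M = 11 → L
  i= 6: A-F = 21 → V
  i= 7: D-H = 22 → W
  i= 8: J-L = 24 → Y
  i= 9: V-S =  3 → D
  i=10: C-E = 24 → Y
  i=11: Y-S =  6 → G
  i=12: G-V = 11 → L
  i=13: G-L = 21 → V
  i=14: V-Z = 22 → W
  i=15: T-V = 24 → Y
  shifts repeat with period 7: WYDYGLV

WYDYGLV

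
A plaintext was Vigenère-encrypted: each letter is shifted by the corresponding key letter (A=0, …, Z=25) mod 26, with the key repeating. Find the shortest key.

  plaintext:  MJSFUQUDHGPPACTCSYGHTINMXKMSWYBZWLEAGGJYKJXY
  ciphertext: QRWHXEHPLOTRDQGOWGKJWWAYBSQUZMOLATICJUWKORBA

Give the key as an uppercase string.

  i= 0: Q-M =  4 → E
  i= 1: R-J =  8 → I
  i= 2: W-S =  4 → E
  i= 3: H-F =  2 → C
  i= 4: X-U =  3 → D
  i= 5: E-Q = 14 → O
  i= 6: H-U = 13 → N
  i= 7: P-D = 12 → M
  i= 8: L-H =  4 → E
  i= 9: O-G =  8 → I
  i=10: T-P =  4 → E
  i=11: R-P =  2 → C
  i=12: D-A =  3 → D
  i=13: Q-C = 14 → O
  i=14: G-T = 13 → N
  i=15: O-C = 12 → M
  i=16: W-S =  4 → E
  i=17: G-Y =  8 → I
  i=18: K-G =  4 → E
  i=19: J-H =  2 → C
  i=20: W-T =  3 → D
  i=21: W-I = 14 → O
  i=22: A-N = 13 → N
  i=23: Y-M = 12 → M
  i=24: B-X =  4 → E
  i=25: S-K =  8 → I
  i=26: Q-M =  4 → E
  i=27: U-S =  2 → C
  i=28: Z-W =  3 → D
  i=29: M-Y = 14 → O
  i=30: O-B = 13 → N
  i=31: L-Z = 12 → M
  i=32: A-W =  4 → E
  i=33: T-L =  8 → I
  i=34: I-E =  4 → E
  i=35: C-A =  2 → C
  i=36: J-G =  3 → D
  i=37: U-G = 14 → O
  i=38: W-J = 13 → N
  i=39: K-Y = 12 → M
  i=40: O-K =  4 → E
  i=41: R-J =  8 → I
  i=42: B-X =  4 → E
  i=43: A-Y =  2 → C
  shifts repeat with period 8: EIECDONM

EIECDONM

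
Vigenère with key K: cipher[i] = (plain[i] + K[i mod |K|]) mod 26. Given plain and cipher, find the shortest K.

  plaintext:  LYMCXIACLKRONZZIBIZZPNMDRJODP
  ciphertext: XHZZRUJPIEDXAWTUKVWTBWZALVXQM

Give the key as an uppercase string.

MJNXU

  i= 0: X-L = 12 → M
  i= 1: H-Y =  9 → J
  i= 2: Z-M = 13 → N
  i= 3: Z-C = 23 → X
  i= 4: R-X = 20 → U
  i= 5: U-I = 12 → M
  i= 6: J-A =  9 → J
  i= 7: P-C = 13 → N
  i= 8: I-L = 23 → X
  i= 9: E-K = 20 → U
  i=10: D-R = 12 → M
  i=11: X-O =  9 → J
  i=12: A-N = 13 → N
  i=13: W-Z = 23 → X
  i=14: T-Z = 20 → U
  i=15: U-I = 12 → M
  i=16: K-B =  9 → J
  i=17: V-I = 13 → N
  i=18: W-Z = 23 → X
  i=19: T-Z = 20 → U
  i=20: B-P = 12 → M
  i=21: W-N =  9 → J
  i=22: Z-M = 13 → N
  i=23: A-D = 23 → X
  i=24: L-R = 20 → U
  i=25: V-J = 12 → M
  i=26: X-O =  9 → J
  i=27: Q-D = 13 → N
  i=28: M-P = 23 → X
  shifts repeat with period 5: MJNXU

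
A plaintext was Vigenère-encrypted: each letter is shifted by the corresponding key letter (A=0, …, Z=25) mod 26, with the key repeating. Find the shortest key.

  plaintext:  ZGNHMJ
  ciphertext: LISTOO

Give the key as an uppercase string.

  i= 0: L-Z = 12 → M
  i= 1: I-G =  2 → C
  i= 2: S-N =  5 → F
  i= 3: T-H = 12 → M
  i= 4: O-M =  2 → C
  i= 5: O-J =  5 → F
  shifts repeat with period 3: MCF

MCF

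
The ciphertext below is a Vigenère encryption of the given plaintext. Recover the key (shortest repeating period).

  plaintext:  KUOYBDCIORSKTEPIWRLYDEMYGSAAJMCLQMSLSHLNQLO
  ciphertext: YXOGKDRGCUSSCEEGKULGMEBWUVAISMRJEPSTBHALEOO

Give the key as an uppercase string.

  i= 0: Y-K = 14 → O
  i= 1: X-U =  3 → D
  i= 2: O-O =  0 → A
  i= 3: G-Y =  8 → I
  i= 4: K-B =  9 → J
  i= 5: D-D =  0 → A
  i= 6: R-C = 15 → P
  i= 7: G-I = 24 → Y
  i= 8: C-O = 14 → O
  i= 9: U-R =  3 → D
  i=10: S-S =  0 → A
  i=11: S-K =  8 → I
  i=12: C-T =  9 → J
  i=13: E-E =  0 → A
  i=14: E-P = 15 → P
  i=15: G-I = 24 → Y
  i=16: K-W = 14 → O
  i=17: U-R =  3 → D
  i=18: L-L =  0 → A
  i=19: G-Y =  8 → I
  i=20: M-D =  9 → J
  i=21: E-E =  0 → A
  i=22: B-M = 15 → P
  i=23: W-Y = 24 → Y
  i=24: U-G = 14 → O
  i=25: V-S =  3 → D
  i=26: A-A =  0 → A
  i=27: I-A =  8 → I
  i=28: S-J =  9 → J
  i=29: M-M =  0 → A
  i=30: R-C = 15 → P
  i=31: J-L = 24 → Y
  i=32: E-Q = 14 → O
  i=33: P-M =  3 → D
  i=34: S-S =  0 → A
  i=35: T-L =  8 → I
  i=36: B-S =  9 → J
  i=37: H-H =  0 → A
  i=38: A-L = 15 → P
  i=39: L-N = 24 → Y
  i=40: E-Q = 14 → O
  i=41: O-L =  3 → D
  i=42: O-O =  0 → A
  shifts repeat with period 8: ODAIJAPY

ODAIJAPY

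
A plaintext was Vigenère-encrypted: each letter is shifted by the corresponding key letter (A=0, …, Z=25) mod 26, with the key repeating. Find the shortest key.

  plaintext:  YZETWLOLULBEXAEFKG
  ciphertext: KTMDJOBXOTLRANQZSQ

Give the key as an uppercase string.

MUIKNDN

  i= 0: K-Y = 12 → M
  i= 1: T-Z = 20 → U
  i= 2: M-E =  8 → I
  i= 3: D-T = 10 → K
  i= 4: J-W = 13 → N
  i= 5: O-L =  3 → D
  i= 6: B-O = 13 → N
  i= 7: X-L = 12 → M
  i= 8: O-U = 20 → U
  i= 9: T-L =  8 → I
  i=10: L-B = 10 → K
  i=11: R-E = 13 → N
  i=12: A-X =  3 → D
  i=13: N-A = 13 → N
  i=14: Q-E = 12 → M
  i=15: Z-F = 20 → U
  i=16: S-K =  8 → I
  i=17: Q-G = 10 → K
  shifts repeat with period 7: MUIKNDN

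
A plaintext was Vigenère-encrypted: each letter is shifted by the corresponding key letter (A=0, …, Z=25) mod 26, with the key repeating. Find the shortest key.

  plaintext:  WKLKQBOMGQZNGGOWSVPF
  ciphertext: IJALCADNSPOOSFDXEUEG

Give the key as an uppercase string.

  i= 0: I-W = 12 → M
  i= 1: J-K = 25 → Z
  i= 2: A-L = 15 → P
  i= 3: L-K =  1 → B
  i= 4: C-Q = 12 → M
  i= 5: A-B = 25 → Z
  i= 6: D-O = 15 → P
  i= 7: N-M =  1 → B
  i= 8: S-G = 12 → M
  i= 9: P-Q = 25 → Z
  i=10: O-Z = 15 → P
  i=11: O-N =  1 → B
  i=12: S-G = 12 → M
  i=13: F-G = 25 → Z
  i=14: D-O = 15 → P
  i=15: X-W =  1 → B
  i=16: E-S = 12 → M
  i=17: U-V = 25 → Z
  i=18: E-P = 15 → P
  i=19: G-F =  1 → B
  shifts repeat with period 4: MZPB

MZPB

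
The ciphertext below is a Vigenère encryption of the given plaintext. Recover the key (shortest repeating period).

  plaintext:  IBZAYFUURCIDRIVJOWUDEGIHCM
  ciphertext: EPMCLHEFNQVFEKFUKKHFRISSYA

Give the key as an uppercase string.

  i= 0: E-I = 22 → W
  i= 1: P-B = 14 → O
  i= 2: M-Z = 13 → N
  i= 3: C-A =  2 → C
  i= 4: L-Y = 13 → N
  i= 5: H-F =  2 → C
  i= 6: E-U = 10 → K
  i= 7: F-U = 11 → L
  i= 8: N-R = 22 → W
  i= 9: Q-C = 14 → O
  i=10: V-I = 13 → N
  i=11: F-D =  2 → C
  i=12: E-R = 13 → N
  i=13: K-I =  2 → C
  i=14: F-V = 10 → K
  i=15: U-J = 11 → L
  i=16: K-O = 22 → W
  i=17: K-W = 14 → O
  i=18: H-U = 13 → N
  i=19: F-D =  2 → C
  i=20: R-E = 13 → N
  i=21: I-G =  2 → C
  i=22: S-I = 10 → K
  i=23: S-H = 11 → L
  i=24: Y-C = 22 → W
  i=25: A-M = 14 → O
  shifts repeat with period 8: WONCNCKL

WONCNCKL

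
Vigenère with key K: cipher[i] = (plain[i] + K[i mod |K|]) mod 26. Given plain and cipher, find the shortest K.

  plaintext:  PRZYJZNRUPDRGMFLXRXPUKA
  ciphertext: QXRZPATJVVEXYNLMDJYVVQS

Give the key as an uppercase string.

BGSBG

  i= 0: Q-P =  1 → B
  i= 1: X-R =  6 → G
  i= 2: R-Z = 18 → S
  i= 3: Z-Y =  1 → B
  i= 4: P-J =  6 → G
  i= 5: A-Z =  1 → B
  i= 6: T-N =  6 → G
  i= 7: J-R = 18 → S
  i= 8: V-U =  1 → B
  i= 9: V-P =  6 → G
  i=10: E-D =  1 → B
  i=11: X-R =  6 → G
  i=12: Y-G = 18 → S
  i=13: N-M =  1 → B
  i=14: L-F =  6 → G
  i=15: M-L =  1 → B
  i=16: D-X =  6 → G
  i=17: J-R = 18 → S
  i=18: Y-X =  1 → B
  i=19: V-P =  6 → G
  i=20: V-U =  1 → B
  i=21: Q-K =  6 → G
  i=22: S-A = 18 → S
  shifts repeat with period 5: BGSBG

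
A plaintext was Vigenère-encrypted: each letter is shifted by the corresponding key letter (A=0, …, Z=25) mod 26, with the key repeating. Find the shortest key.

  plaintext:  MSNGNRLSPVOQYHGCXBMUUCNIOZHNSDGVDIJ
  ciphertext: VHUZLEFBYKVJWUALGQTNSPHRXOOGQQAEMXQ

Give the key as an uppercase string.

  i= 0: V-M =  9 → J
  i= 1: H-S = 15 → P
  i= 2: U-N =  7 → H
  i= 3: Z-G = 19 → T
  i= 4: L-N = 24 → Y
  i= 5: E-R = 13 → N
  i= 6: F-L = 20 → U
  i= 7: B-S =  9 → J
  i= 8: Y-P =  9 → J
  i= 9: K-V = 15 → P
  i=10: V-O =  7 → H
  i=11: J-Q = 19 → T
  i=12: W-Y = 24 → Y
  i=13: U-H = 13 → N
  i=14: A-G = 20 → U
  i=15: L-C =  9 → J
  i=16: G-X =  9 → J
  i=17: Q-B = 15 → P
  i=18: T-M =  7 → H
  i=19: N-U = 19 → T
  i=20: S-U = 24 → Y
  i=21: P-C = 13 → N
  i=22: H-N = 20 → U
  i=23: R-I =  9 → J
  i=24: X-O =  9 → J
  i=25: O-Z = 15 → P
  i=26: O-H =  7 → H
  i=27: G-N = 19 → T
  i=28: Q-S = 24 → Y
  i=29: Q-D = 13 → N
  i=30: A-G = 20 → U
  i=31: E-V =  9 → J
  i=32: M-D =  9 → J
  i=33: X-I = 15 → P
  i=34: Q-J =  7 → H
  shifts repeat with period 8: JPHTYNUJ

JPHTYNUJ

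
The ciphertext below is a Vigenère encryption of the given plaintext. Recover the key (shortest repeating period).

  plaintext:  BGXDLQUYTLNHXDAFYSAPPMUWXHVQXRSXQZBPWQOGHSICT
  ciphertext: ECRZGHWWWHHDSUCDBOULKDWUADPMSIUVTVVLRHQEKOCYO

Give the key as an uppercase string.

DWUWVRCY

  i= 0: E-B =  3 → D
  i= 1: C-G = 22 → W
  i= 2: R-X = 20 → U
  i= 3: Z-D = 22 → W
  i= 4: G-L = 21 → V
  i= 5: H-Q = 17 → R
  i= 6: W-U =  2 → C
  i= 7: W-Y = 24 → Y
  i= 8: W-T =  3 → D
  i= 9: H-L = 22 → W
  i=10: H-N = 20 → U
  i=11: D-H = 22 → W
  i=12: S-X = 21 → V
  i=13: U-D = 17 → R
  i=14: C-A =  2 → C
  i=15: D-F = 24 → Y
  i=16: B-Y =  3 → D
  i=17: O-S = 22 → W
  i=18: U-A = 20 → U
  i=19: L-P = 22 → W
  i=20: K-P = 21 → V
  i=21: D-M = 17 → R
  i=22: W-U =  2 → C
  i=23: U-W = 24 → Y
  i=24: A-X =  3 → D
  i=25: D-H = 22 → W
  i=26: P-V = 20 → U
  i=27: M-Q = 22 → W
  i=28: S-X = 21 → V
  i=29: I-R = 17 → R
  i=30: U-S =  2 → C
  i=31: V-X = 24 → Y
  i=32: T-Q =  3 → D
  i=33: V-Z = 22 → W
  i=34: V-B = 20 → U
  i=35: L-P = 22 → W
  i=36: R-W = 21 → V
  i=37: H-Q = 17 → R
  i=38: Q-O =  2 → C
  i=39: E-G = 24 → Y
  i=40: K-H =  3 → D
  i=41: O-S = 22 → W
  i=42: C-I = 20 → U
  i=43: Y-C = 22 → W
  i=44: O-T = 21 → V
  shifts repeat with period 8: DWUWVRCY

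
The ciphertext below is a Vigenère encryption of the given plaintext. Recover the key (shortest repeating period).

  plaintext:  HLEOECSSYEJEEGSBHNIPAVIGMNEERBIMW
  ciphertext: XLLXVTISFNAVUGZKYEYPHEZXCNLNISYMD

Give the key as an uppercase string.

  i= 0: X-H = 16 → Q
  i= 1: L-L =  0 → A
  i= 2: L-E =  7 → H
  i= 3: X-O =  9 → J
  i= 4: V-E = 17 → R
  i= 5: T-C = 17 → R
  i= 6: I-S = 16 → Q
  i= 7: S-S =  0 → A
  i= 8: F-Y =  7 → H
  i= 9: N-E =  9 → J
  i=10: A-J = 17 → R
  i=11: V-E = 17 → R
  i=12: U-E = 16 → Q
  i=13: G-G =  0 → A
  i=14: Z-S =  7 → H
  i=15: K-B =  9 → J
  i=16: Y-H = 17 → R
  i=17: E-N = 17 → R
  i=18: Y-I = 16 → Q
  i=19: P-P =  0 → A
  i=20: H-A =  7 → H
  i=21: E-V =  9 → J
  i=22: Z-I = 17 → R
  i=23: X-G = 17 → R
  i=24: C-M = 16 → Q
  i=25: N-N =  0 → A
  i=26: L-E =  7 → H
  i=27: N-E =  9 → J
  i=28: I-R = 17 → R
  i=29: S-B = 17 → R
  i=30: Y-I = 16 → Q
  i=31: M-M =  0 → A
  i=32: D-W =  7 → H
  shifts repeat with period 6: QAHJRR

QAHJRR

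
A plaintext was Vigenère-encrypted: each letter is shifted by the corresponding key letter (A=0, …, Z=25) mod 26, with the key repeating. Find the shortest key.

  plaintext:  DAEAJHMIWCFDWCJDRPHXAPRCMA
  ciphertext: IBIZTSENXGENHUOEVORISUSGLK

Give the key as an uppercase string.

FBEZKLS

  i= 0: I-D =  5 → F
  i= 1: B-A =  1 → B
  i= 2: I-E =  4 → E
  i= 3: Z-A = 25 → Z
  i= 4: T-J = 10 → K
  i= 5: S-H = 11 → L
  i= 6: E-M = 18 → S
  i= 7: N-I =  5 → F
  i= 8: X-W =  1 → B
  i= 9: G-C =  4 → E
  i=10: E-F = 25 → Z
  i=11: N-D = 10 → K
  i=12: H-W = 11 → L
  i=13: U-C = 18 → S
  i=14: O-J =  5 → F
  i=15: E-D =  1 → B
  i=16: V-R =  4 → E
  i=17: O-P = 25 → Z
  i=18: R-H = 10 → K
  i=19: I-X = 11 → L
  i=20: S-A = 18 → S
  i=21: U-P =  5 → F
  i=22: S-R =  1 → B
  i=23: G-C =  4 → E
  i=24: L-M = 25 → Z
  i=25: K-A = 10 → K
  shifts repeat with period 7: FBEZKLS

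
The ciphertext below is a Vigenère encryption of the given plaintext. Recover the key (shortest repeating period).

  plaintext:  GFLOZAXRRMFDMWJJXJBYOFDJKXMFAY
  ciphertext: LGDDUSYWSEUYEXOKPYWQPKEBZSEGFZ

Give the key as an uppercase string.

FBSPVSB

  i= 0: L-G =  5 → F
  i= 1: G-F =  1 → B
  i= 2: D-L = 18 → S
  i= 3: D-O = 15 → P
  i= 4: U-Z = 21 → V
  i= 5: S-A = 18 → S
  i= 6: Y-X =  1 → B
  i= 7: W-R =  5 → F
  i= 8: S-R =  1 → B
  i= 9: E-M = 18 → S
  i=10: U-F = 15 → P
  i=11: Y-D = 21 → V
  i=12: E-M = 18 → S
  i=13: X-W =  1 → B
  i=14: O-J =  5 → F
  i=15: K-J =  1 → B
  i=16: P-X = 18 → S
  i=17: Y-J = 15 → P
  i=18: W-B = 21 → V
  i=19: Q-Y = 18 → S
  i=20: P-O =  1 → B
  i=21: K-F =  5 → F
  i=22: E-D =  1 → B
  i=23: B-J = 18 → S
  i=24: Z-K = 15 → P
  i=25: S-X = 21 → V
  i=26: E-M = 18 → S
  i=27: G-F =  1 → B
  i=28: F-A =  5 → F
  i=29: Z-Y =  1 → B
  shifts repeat with period 7: FBSPVSB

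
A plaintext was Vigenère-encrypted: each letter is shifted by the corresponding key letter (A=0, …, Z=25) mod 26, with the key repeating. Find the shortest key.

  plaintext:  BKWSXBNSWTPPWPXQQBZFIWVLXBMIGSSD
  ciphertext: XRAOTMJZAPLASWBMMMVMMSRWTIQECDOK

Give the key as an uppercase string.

WHEWWL

  i= 0: X-B = 22 → W
  i= 1: R-K =  7 → H
  i= 2: A-W =  4 → E
  i= 3: O-S = 22 → W
  i= 4: T-X = 22 → W
  i= 5: M-B = 11 → L
  i= 6: J-N = 22 → W
  i= 7: Z-S =  7 → H
  i= 8: A-W =  4 → E
  i= 9: P-T = 22 → W
  i=10: L-P = 22 → W
  i=11: A-P = 11 → L
  i=12: S-W = 22 → W
  i=13: W-P =  7 → H
  i=14: B-X =  4 → E
  i=15: M-Q = 22 → W
  i=16: M-Q = 22 → W
  i=17: M-B = 11 → L
  i=18: V-Z = 22 → W
  i=19: M-F =  7 → H
  i=20: M-I =  4 → E
  i=21: S-W = 22 → W
  i=22: R-V = 22 → W
  i=23: W-L = 11 → L
  i=24: T-X = 22 → W
  i=25: I-B =  7 → H
  i=26: Q-M =  4 → E
  i=27: E-I = 22 → W
  i=28: C-G = 22 → W
  i=29: D-S = 11 → L
  i=30: O-S = 22 → W
  i=31: K-D =  7 → H
  shifts repeat with period 6: WHEWWL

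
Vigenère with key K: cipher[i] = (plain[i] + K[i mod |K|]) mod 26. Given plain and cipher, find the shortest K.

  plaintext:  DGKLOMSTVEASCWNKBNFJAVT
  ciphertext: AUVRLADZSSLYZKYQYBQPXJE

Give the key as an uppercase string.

XOLG

  i= 0: A-D = 23 → X
  i= 1: U-G = 14 → O
  i= 2: V-K = 11 → L
  i= 3: R-L =  6 → G
  i= 4: L-O = 23 → X
  i= 5: A-M = 14 → O
  i= 6: D-S = 11 → L
  i= 7: Z-T =  6 → G
  i= 8: S-V = 23 → X
  i= 9: S-E = 14 → O
  i=10: L-A = 11 → L
  i=11: Y-S =  6 → G
  i=12: Z-C = 23 → X
  i=13: K-W = 14 → O
  i=14: Y-N = 11 → L
  i=15: Q-K =  6 → G
  i=16: Y-B = 23 → X
  i=17: B-N = 14 → O
  i=18: Q-F = 11 → L
  i=19: P-J =  6 → G
  i=20: X-A = 23 → X
  i=21: J-V = 14 → O
  i=22: E-T = 11 → L
  shifts repeat with period 4: XOLG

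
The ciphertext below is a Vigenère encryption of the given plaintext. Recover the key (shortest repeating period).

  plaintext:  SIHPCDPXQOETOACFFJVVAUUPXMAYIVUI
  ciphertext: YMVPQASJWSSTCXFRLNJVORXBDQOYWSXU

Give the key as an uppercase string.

GEOAOXDM

  i= 0: Y-S =  6 → G
  i= 1: M-I =  4 → E
  i= 2: V-H = 14 → O
  i= 3: P-P =  0 → A
  i= 4: Q-C = 14 → O
  i= 5: A-D = 23 → X
  i= 6: S-P =  3 → D
  i= 7: J-X = 12 → M
  i= 8: W-Q =  6 → G
  i= 9: S-O =  4 → E
  i=10: S-E = 14 → O
  i=11: T-T =  0 → A
  i=12: C-O = 14 → O
  i=13: X-A = 23 → X
  i=14: F-C =  3 → D
  i=15: R-F = 12 → M
  i=16: L-F =  6 → G
  i=17: N-J =  4 → E
  i=18: J-V = 14 → O
  i=19: V-V =  0 → A
  i=20: O-A = 14 → O
  i=21: R-U = 23 → X
  i=22: X-U =  3 → D
  i=23: B-P = 12 → M
  i=24: D-X =  6 → G
  i=25: Q-M =  4 → E
  i=26: O-A = 14 → O
  i=27: Y-Y =  0 → A
  i=28: W-I = 14 → O
  i=29: S-V = 23 → X
  i=30: X-U =  3 → D
  i=31: U-I = 12 → M
  shifts repeat with period 8: GEOAOXDM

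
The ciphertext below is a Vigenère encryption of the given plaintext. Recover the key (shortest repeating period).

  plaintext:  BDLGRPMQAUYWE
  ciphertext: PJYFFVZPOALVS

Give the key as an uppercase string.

  i= 0: P-B = 14 → O
  i= 1: J-D =  6 → G
  i= 2: Y-L = 13 → N
  i= 3: F-G = 25 → Z
  i= 4: F-R = 14 → O
  i= 5: V-P =  6 → G
  i= 6: Z-M = 13 → N
  i= 7: P-Q = 25 → Z
  i= 8: O-A = 14 → O
  i= 9: A-U =  6 → G
  i=10: L-Y = 13 → N
  i=11: V-W = 25 → Z
  i=12: S-E = 14 → O
  shifts repeat with period 4: OGNZ

OGNZ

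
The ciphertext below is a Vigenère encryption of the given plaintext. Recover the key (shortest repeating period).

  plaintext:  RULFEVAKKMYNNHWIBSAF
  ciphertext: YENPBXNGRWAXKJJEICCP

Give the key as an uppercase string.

  i= 0: Y-R =  7 → H
  i= 1: E-U = 10 → K
  i= 2: N-L =  2 → C
  i= 3: P-F = 10 → K
  i= 4: B-E = 23 → X
  i= 5: X-V =  2 → C
  i= 6: N-A = 13 → N
  i= 7: G-K = 22 → W
  i= 8: R-K =  7 → H
  i= 9: W-M = 10 → K
  i=10: A-Y =  2 → C
  i=11: X-N = 10 → K
  i=12: K-N = 23 → X
  i=13: J-H =  2 → C
  i=14: J-W = 13 → N
  i=15: E-I = 22 → W
  i=16: I-B =  7 → H
  i=17: C-S = 10 → K
  i=18: C-A =  2 → C
  i=19: P-F = 10 → K
  shifts repeat with period 8: HKCKXCNW

HKCKXCNW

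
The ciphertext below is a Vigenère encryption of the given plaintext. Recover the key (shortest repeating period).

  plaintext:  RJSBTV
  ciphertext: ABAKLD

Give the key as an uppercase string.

JSI

  i= 0: A-R =  9 → J
  i= 1: B-J = 18 → S
  i= 2: A-S =  8 → I
  i= 3: K-B =  9 → J
  i= 4: L-T = 18 → S
  i= 5: D-V =  8 → I
  shifts repeat with period 3: JSI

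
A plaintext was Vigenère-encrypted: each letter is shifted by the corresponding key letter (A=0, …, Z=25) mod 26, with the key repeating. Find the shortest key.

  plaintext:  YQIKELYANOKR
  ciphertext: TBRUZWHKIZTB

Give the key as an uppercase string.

VLJK

  i= 0: T-Y = 21 → V
  i= 1: B-Q = 11 → L
  i= 2: R-I =  9 → J
  i= 3: U-K = 10 → K
  i= 4: Z-E = 21 → V
  i= 5: W-L = 11 → L
  i= 6: H-Y =  9 → J
  i= 7: K-A = 10 → K
  i= 8: I-N = 21 → V
  i= 9: Z-O = 11 → L
  i=10: T-K =  9 → J
  i=11: B-R = 10 → K
  shifts repeat with period 4: VLJK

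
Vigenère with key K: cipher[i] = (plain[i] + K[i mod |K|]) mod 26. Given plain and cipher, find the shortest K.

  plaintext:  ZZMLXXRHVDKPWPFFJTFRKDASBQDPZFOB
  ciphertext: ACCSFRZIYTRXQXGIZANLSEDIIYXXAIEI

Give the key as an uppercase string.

BDQHIUI

  i= 0: A-Z =  1 → B
  i= 1: C-Z =  3 → D
  i= 2: C-M = 16 → Q
  i= 3: S-L =  7 → H
  i= 4: F-X =  8 → I
  i= 5: R-X = 20 → U
  i= 6: Z-R =  8 → I
  i= 7: I-H =  1 → B
  i= 8: Y-V =  3 → D
  i= 9: T-D = 16 → Q
  i=10: R-K =  7 → H
  i=11: X-P =  8 → I
  i=12: Q-W = 20 → U
  i=13: X-P =  8 → I
  i=14: G-F =  1 → B
  i=15: I-F =  3 → D
  i=16: Z-J = 16 → Q
  i=17: A-T =  7 → H
  i=18: N-F =  8 → I
  i=19: L-R = 20 → U
  i=20: S-K =  8 → I
  i=21: E-D =  1 → B
  i=22: D-A =  3 → D
  i=23: I-S = 16 → Q
  i=24: I-B =  7 → H
  i=25: Y-Q =  8 → I
  i=26: X-D = 20 → U
  i=27: X-P =  8 → I
  i=28: A-Z =  1 → B
  i=29: I-F =  3 → D
  i=30: E-O = 16 → Q
  i=31: I-B =  7 → H
  shifts repeat with period 7: BDQHIUI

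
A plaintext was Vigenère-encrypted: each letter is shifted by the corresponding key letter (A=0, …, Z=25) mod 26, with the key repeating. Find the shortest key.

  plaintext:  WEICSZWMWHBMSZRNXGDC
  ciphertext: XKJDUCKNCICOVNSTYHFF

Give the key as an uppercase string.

  i= 0: X-W =  1 → B
  i= 1: K-E =  6 → G
  i= 2: J-I =  1 → B
  i= 3: D-C =  1 → B
  i= 4: U-S =  2 → C
  i= 5: C-Z =  3 → D
  i= 6: K-W = 14 → O
  i= 7: N-M =  1 → B
  i= 8: C-W =  6 → G
  i= 9: I-H =  1 → B
  i=10: C-B =  1 → B
  i=11: O-M =  2 → C
  i=12: V-S =  3 → D
  i=13: N-Z = 14 → O
  i=14: S-R =  1 → B
  i=15: T-N =  6 → G
  i=16: Y-X =  1 → B
  i=17: H-G =  1 → B
  i=18: F-D =  2 → C
  i=19: F-C =  3 → D
  shifts repeat with period 7: BGBBCDO

BGBBCDO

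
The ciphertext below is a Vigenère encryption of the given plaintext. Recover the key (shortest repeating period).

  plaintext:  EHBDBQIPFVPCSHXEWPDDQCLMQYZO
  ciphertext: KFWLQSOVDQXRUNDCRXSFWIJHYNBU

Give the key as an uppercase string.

  i= 0: K-E =  6 → G
  i= 1: F-H = 24 → Y
  i= 2: W-B = 21 → V
  i= 3: L-D =  8 → I
  i= 4: Q-B = 15 → P
  i= 5: S-Q =  2 → C
  i= 6: O-I =  6 → G
  i= 7: V-P =  6 → G
  i= 8: D-F = 24 → Y
  i= 9: Q-V = 21 → V
  i=10: X-P =  8 → I
  i=11: R-C = 15 → P
  i=12: U-S =  2 → C
  i=13: N-H =  6 → G
  i=14: D-X =  6 → G
  i=15: C-E = 24 → Y
  i=16: R-W = 21 → V
  i=17: X-P =  8 → I
  i=18: S-D = 15 → P
  i=19: F-D =  2 → C
  i=20: W-Q =  6 → G
  i=21: I-C =  6 → G
  i=22: J-L = 24 → Y
  i=23: H-M = 21 → V
  i=24: Y-Q =  8 → I
  i=25: N-Y = 15 → P
  i=26: B-Z =  2 → C
  i=27: U-O =  6 → G
  shifts repeat with period 7: GYVIPCG

GYVIPCG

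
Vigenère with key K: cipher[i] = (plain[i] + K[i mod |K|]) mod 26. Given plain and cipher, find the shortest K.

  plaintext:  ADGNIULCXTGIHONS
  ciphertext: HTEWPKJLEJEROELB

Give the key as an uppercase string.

  i= 0: H-A =  7 → H
  i= 1: T-D = 16 → Q
  i= 2: E-G = 24 → Y
  i= 3: W-N =  9 → J
  i= 4: P-I =  7 → H
  i= 5: K-U = 16 → Q
  i= 6: J-L = 24 → Y
  i= 7: L-C =  9 → J
  i= 8: E-X =  7 → H
  i= 9: J-T = 16 → Q
  i=10: E-G = 24 → Y
  i=11: R-I =  9 → J
  i=12: O-H =  7 → H
  i=13: E-O = 16 → Q
  i=14: L-N = 24 → Y
  i=15: B-S =  9 → J
  shifts repeat with period 4: HQYJ

HQYJ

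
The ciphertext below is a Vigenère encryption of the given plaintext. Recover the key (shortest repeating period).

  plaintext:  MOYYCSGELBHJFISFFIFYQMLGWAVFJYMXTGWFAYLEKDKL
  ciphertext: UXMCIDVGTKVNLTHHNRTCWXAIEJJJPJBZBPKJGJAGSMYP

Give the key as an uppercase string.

IJOEGLPC

  i= 0: U-M =  8 → I
  i= 1: X-O =  9 → J
  i= 2: M-Y = 14 → O
  i= 3: C-Y =  4 → E
  i= 4: I-C =  6 → G
  i= 5: D-S = 11 → L
  i= 6: V-G = 15 → P
  i= 7: G-E =  2 → C
  i= 8: T-L =  8 → I
  i= 9: K-B =  9 → J
  i=10: V-H = 14 → O
  i=11: N-J =  4 → E
  i=12: L-F =  6 → G
  i=13: T-I = 11 → L
  i=14: H-S = 15 → P
  i=15: H-F =  2 → C
  i=16: N-F =  8 → I
  i=17: R-I =  9 → J
  i=18: T-F = 14 → O
  i=19: C-Y =  4 → E
  i=20: W-Q =  6 → G
  i=21: X-M = 11 → L
  i=22: A-L = 15 → P
  i=23: I-G =  2 → C
  i=24: E-W =  8 → I
  i=25: J-A =  9 → J
  i=26: J-V = 14 → O
  i=27: J-F =  4 → E
  i=28: P-J =  6 → G
  i=29: J-Y = 11 → L
  i=30: B-M = 15 → P
  i=31: Z-X =  2 → C
  i=32: B-T =  8 → I
  i=33: P-G =  9 → J
  i=34: K-W = 14 → O
  i=35: J-F =  4 → E
  i=36: G-A =  6 → G
  i=37: J-Y = 11 → L
  i=38: A-L = 15 → P
  i=39: G-E =  2 → C
  i=40: S-K =  8 → I
  i=41: M-D =  9 → J
  i=42: Y-K = 14 → O
  i=43: P-L =  4 → E
  shifts repeat with period 8: IJOEGLPC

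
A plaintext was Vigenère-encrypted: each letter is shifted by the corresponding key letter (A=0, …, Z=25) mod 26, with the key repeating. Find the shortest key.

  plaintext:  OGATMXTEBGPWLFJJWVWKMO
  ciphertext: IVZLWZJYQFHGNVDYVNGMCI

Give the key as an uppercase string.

UPZSKCQ

  i= 0: I-O = 20 → U
  i= 1: V-G = 15 → P
  i= 2: Z-A = 25 → Z
  i= 3: L-T = 18 → S
  i= 4: W-M = 10 → K
  i= 5: Z-X =  2 → C
  i= 6: J-T = 16 → Q
  i= 7: Y-E = 20 → U
  i= 8: Q-B = 15 → P
  i= 9: F-G = 25 → Z
  i=10: H-P = 18 → S
  i=11: G-W = 10 → K
  i=12: N-L =  2 → C
  i=13: V-F = 16 → Q
  i=14: D-J = 20 → U
  i=15: Y-J = 15 → P
  i=16: V-W = 25 → Z
  i=17: N-V = 18 → S
  i=18: G-W = 10 → K
  i=19: M-K =  2 → C
  i=20: C-M = 16 → Q
  i=21: I-O = 20 → U
  shifts repeat with period 7: UPZSKCQ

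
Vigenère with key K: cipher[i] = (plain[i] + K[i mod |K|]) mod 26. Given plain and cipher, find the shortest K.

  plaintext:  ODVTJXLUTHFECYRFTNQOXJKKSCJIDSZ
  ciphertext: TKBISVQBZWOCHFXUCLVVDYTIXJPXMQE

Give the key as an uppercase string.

  i= 0: T-O =  5 → F
  i= 1: K-D =  7 → H
  i= 2: B-V =  6 → G
  i= 3: I-T = 15 → P
  i= 4: S-J =  9 → J
  i= 5: V-X = 24 → Y
  i= 6: Q-L =  5 → F
  i= 7: B-U =  7 → H
  i= 8: Z-T =  6 → G
  i= 9: W-H = 15 → P
  i=10: O-F =  9 → J
  i=11: C-E = 24 → Y
  i=12: H-C =  5 → F
  i=13: F-Y =  7 → H
  i=14: X-R =  6 → G
  i=15: U-F = 15 → P
  i=16: C-T =  9 → J
  i=17: L-N = 24 → Y
  i=18: V-Q =  5 → F
  i=19: V-O =  7 → H
  i=20: D-X =  6 → G
  i=21: Y-J = 15 → P
  i=22: T-K =  9 → J
  i=23: I-K = 24 → Y
  i=24: X-S =  5 → F
  i=25: J-C =  7 → H
  i=26: P-J =  6 → G
  i=27: X-I = 15 → P
  i=28: M-D =  9 → J
  i=29: Q-S = 24 → Y
  i=30: E-Z =  5 → F
  shifts repeat with period 6: FHGPJY

FHGPJY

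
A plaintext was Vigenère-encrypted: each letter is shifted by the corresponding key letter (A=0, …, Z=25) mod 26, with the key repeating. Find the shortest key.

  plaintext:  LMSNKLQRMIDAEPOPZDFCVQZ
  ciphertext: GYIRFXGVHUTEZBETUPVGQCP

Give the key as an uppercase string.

  i= 0: G-L = 21 → V
  i= 1: Y-M = 12 → M
  i= 2: I-S = 16 → Q
  i= 3: R-N =  4 → E
  i= 4: F-K = 21 → V
  i= 5: X-L = 12 → M
  i= 6: G-Q = 16 → Q
  i= 7: V-R =  4 → E
  i= 8: H-M = 21 → V
  i= 9: U-I = 12 → M
  i=10: T-D = 16 → Q
  i=11: E-A =  4 → E
  i=12: Z-E = 21 → V
  i=13: B-P = 12 → M
  i=14: E-O = 16 → Q
  i=15: T-P =  4 → E
  i=16: U-Z = 21 → V
  i=17: P-D = 12 → M
  i=18: V-F = 16 → Q
  i=19: G-C =  4 → E
  i=20: Q-V = 21 → V
  i=21: C-Q = 12 → M
  i=22: P-Z = 16 → Q
  shifts repeat with period 4: VMQE

VMQE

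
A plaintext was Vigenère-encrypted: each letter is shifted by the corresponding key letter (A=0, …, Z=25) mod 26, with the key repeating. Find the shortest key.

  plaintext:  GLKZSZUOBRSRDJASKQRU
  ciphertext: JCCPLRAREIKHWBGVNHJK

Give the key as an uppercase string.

DRSQTSGD

  i= 0: J-G =  3 → D
  i= 1: C-L = 17 → R
  i= 2: C-K = 18 → S
  i= 3: P-Z = 16 → Q
  i= 4: L-S = 19 → T
  i= 5: R-Z = 18 → S
  i= 6: A-U =  6 → G
  i= 7: R-O =  3 → D
  i= 8: E-B =  3 → D
  i= 9: I-R = 17 → R
  i=10: K-S = 18 → S
  i=11: H-R = 16 → Q
  i=12: W-D = 19 → T
  i=13: B-J = 18 → S
  i=14: G-A =  6 → G
  i=15: V-S =  3 → D
  i=16: N-K =  3 → D
  i=17: H-Q = 17 → R
  i=18: J-R = 18 → S
  i=19: K-U = 16 → Q
  shifts repeat with period 8: DRSQTSGD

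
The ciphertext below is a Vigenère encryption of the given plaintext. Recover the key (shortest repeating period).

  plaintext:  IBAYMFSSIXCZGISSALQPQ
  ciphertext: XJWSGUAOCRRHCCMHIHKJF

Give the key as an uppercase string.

PIWUU

  i= 0: X-I = 15 → P
  i= 1: J-B =  8 → I
  i= 2: W-A = 22 → W
  i= 3: S-Y = 20 → U
  i= 4: G-M = 20 → U
  i= 5: U-F = 15 → P
  i= 6: A-S =  8 → I
  i= 7: O-S = 22 → W
  i= 8: C-I = 20 → U
  i= 9: R-X = 20 → U
  i=10: R-C = 15 → P
  i=11: H-Z =  8 → I
  i=12: C-G = 22 → W
  i=13: C-I = 20 → U
  i=14: M-S = 20 → U
  i=15: H-S = 15 → P
  i=16: I-A =  8 → I
  i=17: H-L = 22 → W
  i=18: K-Q = 20 → U
  i=19: J-P = 20 → U
  i=20: F-Q = 15 → P
  shifts repeat with period 5: PIWUU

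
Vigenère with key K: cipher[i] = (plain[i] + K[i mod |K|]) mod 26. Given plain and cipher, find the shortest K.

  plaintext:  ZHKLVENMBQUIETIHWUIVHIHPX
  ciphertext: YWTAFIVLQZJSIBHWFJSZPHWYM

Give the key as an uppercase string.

ZPJPKEI

  i= 0: Y-Z = 25 → Z
  i= 1: W-H = 15 → P
  i= 2: T-K =  9 → J
  i= 3: A-L = 15 → P
  i= 4: F-V = 10 → K
  i= 5: I-E =  4 → E
  i= 6: V-N =  8 → I
  i= 7: L-M = 25 → Z
  i= 8: Q-B = 15 → P
  i= 9: Z-Q =  9 → J
  i=10: J-U = 15 → P
  i=11: S-I = 10 → K
  i=12: I-E =  4 → E
  i=13: B-T =  8 → I
  i=14: H-I = 25 → Z
  i=15: W-H = 15 → P
  i=16: F-W =  9 → J
  i=17: J-U = 15 → P
  i=18: S-I = 10 → K
  i=19: Z-V =  4 → E
  i=20: P-H =  8 → I
  i=21: H-I = 25 → Z
  i=22: W-H = 15 → P
  i=23: Y-P =  9 → J
  i=24: M-X = 15 → P
  shifts repeat with period 7: ZPJPKEI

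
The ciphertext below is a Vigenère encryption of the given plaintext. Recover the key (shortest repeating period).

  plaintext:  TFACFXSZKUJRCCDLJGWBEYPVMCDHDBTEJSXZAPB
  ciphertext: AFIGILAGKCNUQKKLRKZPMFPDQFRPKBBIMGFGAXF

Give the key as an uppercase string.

  i= 0: A-T =  7 → H
  i= 1: F-F =  0 → A
  i= 2: I-A =  8 → I
  i= 3: G-C =  4 → E
  i= 4: I-F =  3 → D
  i= 5: L-X = 14 → O
  i= 6: A-S =  8 → I
  i= 7: G-Z =  7 → H
  i= 8: K-K =  0 → A
  i= 9: C-U =  8 → I
  i=10: N-J =  4 → E
  i=11: U-R =  3 → D
  i=12: Q-C = 14 → O
  i=13: K-C =  8 → I
  i=14: K-D =  7 → H
  i=15: L-L =  0 → A
  i=16: R-J =  8 → I
  i=17: K-G =  4 → E
  i=18: Z-W =  3 → D
  i=19: P-B = 14 → O
  i=20: M-E =  8 → I
  i=21: F-Y =  7 → H
  i=22: P-P =  0 → A
  i=23: D-V =  8 → I
  i=24: Q-M =  4 → E
  i=25: F-C =  3 → D
  i=26: R-D = 14 → O
  i=27: P-H =  8 → I
  i=28: K-D =  7 → H
  i=29: B-B =  0 → A
  i=30: B-T =  8 → I
  i=31: I-E =  4 → E
  i=32: M-J =  3 → D
  i=33: G-S = 14 → O
  i=34: F-X =  8 → I
  i=35: G-Z =  7 → H
  i=36: A-A =  0 → A
  i=37: X-P =  8 → I
  i=38: F-B =  4 → E
  shifts repeat with period 7: HAIEDOI

HAIEDOI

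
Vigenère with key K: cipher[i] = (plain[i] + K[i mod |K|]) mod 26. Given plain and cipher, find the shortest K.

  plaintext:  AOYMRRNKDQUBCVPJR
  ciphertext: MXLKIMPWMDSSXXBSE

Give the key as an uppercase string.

  i= 0: M-A = 12 → M
  i= 1: X-O =  9 → J
  i= 2: L-Y = 13 → N
  i= 3: K-M = 24 → Y
  i= 4: I-R = 17 → R
  i= 5: M-R = 21 → V
  i= 6: P-N =  2 → C
  i= 7: W-K = 12 → M
  i= 8: M-D =  9 → J
  i= 9: D-Q = 13 → N
  i=10: S-U = 24 → Y
  i=11: S-B = 17 → R
  i=12: X-C = 21 → V
  i=13: X-V =  2 → C
  i=14: B-P = 12 → M
  i=15: S-J =  9 → J
  i=16: E-R = 13 → N
  shifts repeat with period 7: MJNYRVC

MJNYRVC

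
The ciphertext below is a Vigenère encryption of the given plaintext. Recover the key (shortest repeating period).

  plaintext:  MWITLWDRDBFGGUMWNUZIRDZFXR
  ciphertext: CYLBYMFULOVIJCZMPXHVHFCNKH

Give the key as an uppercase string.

QCDIN

  i= 0: C-M = 16 → Q
  i= 1: Y-W =  2 → C
  i= 2: L-I =  3 → D
  i= 3: B-T =  8 → I
  i= 4: Y-L = 13 → N
  i= 5: M-W = 16 → Q
  i= 6: F-D =  2 → C
  i= 7: U-R =  3 → D
  i= 8: L-D =  8 → I
  i= 9: O-B = 13 → N
  i=10: V-F = 16 → Q
  i=11: I-G =  2 → C
  i=12: J-G =  3 → D
  i=13: C-U =  8 → I
  i=14: Z-M = 13 → N
  i=15: M-W = 16 → Q
  i=16: P-N =  2 → C
  i=17: X-U =  3 → D
  i=18: H-Z =  8 → I
  i=19: V-I = 13 → N
  i=20: H-R = 16 → Q
  i=21: F-D =  2 → C
  i=22: C-Z =  3 → D
  i=23: N-F =  8 → I
  i=24: K-X = 13 → N
  i=25: H-R = 16 → Q
  shifts repeat with period 5: QCDIN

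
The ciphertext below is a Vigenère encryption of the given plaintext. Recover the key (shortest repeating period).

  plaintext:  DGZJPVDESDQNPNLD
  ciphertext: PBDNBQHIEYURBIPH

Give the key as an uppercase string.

MVEE

  i= 0: P-D = 12 → M
  i= 1: B-G = 21 → V
  i= 2: D-Z =  4 → E
  i= 3: N-J =  4 → E
  i= 4: B-P = 12 → M
  i= 5: Q-V = 21 → V
  i= 6: H-D =  4 → E
  i= 7: I-E =  4 → E
  i= 8: E-S = 12 → M
  i= 9: Y-D = 21 → V
  i=10: U-Q =  4 → E
  i=11: R-N =  4 → E
  i=12: B-P = 12 → M
  i=13: I-N = 21 → V
  i=14: P-L =  4 → E
  i=15: H-D =  4 → E
  shifts repeat with period 4: MVEE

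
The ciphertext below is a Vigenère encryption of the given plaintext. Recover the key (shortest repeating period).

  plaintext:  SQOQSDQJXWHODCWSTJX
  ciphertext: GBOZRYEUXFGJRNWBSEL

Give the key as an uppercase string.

OLAJZV

  i= 0: G-S = 14 → O
  i= 1: B-Q = 11 → L
  i= 2: O-O =  0 → A
  i= 3: Z-Q =  9 → J
  i= 4: R-S = 25 → Z
  i= 5: Y-D = 21 → V
  i= 6: E-Q = 14 → O
  i= 7: U-J = 11 → L
  i= 8: X-X =  0 → A
  i= 9: F-W =  9 → J
  i=10: G-H = 25 → Z
  i=11: J-O = 21 → V
  i=12: R-D = 14 → O
  i=13: N-C = 11 → L
  i=14: W-W =  0 → A
  i=15: B-S =  9 → J
  i=16: S-T = 25 → Z
  i=17: E-J = 21 → V
  i=18: L-X = 14 → O
  shifts repeat with period 6: OLAJZV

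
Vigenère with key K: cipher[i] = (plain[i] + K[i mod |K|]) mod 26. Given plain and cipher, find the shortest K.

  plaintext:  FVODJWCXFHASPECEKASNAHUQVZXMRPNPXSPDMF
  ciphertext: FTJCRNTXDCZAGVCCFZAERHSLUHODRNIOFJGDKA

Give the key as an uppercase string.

AYVZIRR

  i= 0: F-F =  0 → A
  i= 1: T-V = 24 → Y
  i= 2: J-O = 21 → V
  i= 3: C-D = 25 → Z
  i= 4: R-J =  8 → I
  i= 5: N-W = 17 → R
  i= 6: T-C = 17 → R
  i= 7: X-X =  0 → A
  i= 8: D-F = 24 → Y
  i= 9: C-H = 21 → V
  i=10: Z-A = 25 → Z
  i=11: A-S =  8 → I
  i=12: G-P = 17 → R
  i=13: V-E = 17 → R
  i=14: C-C =  0 → A
  i=15: C-E = 24 → Y
  i=16: F-K = 21 → V
  i=17: Z-A = 25 → Z
  i=18: A-S =  8 → I
  i=19: E-N = 17 → R
  i=20: R-A = 17 → R
  i=21: H-H =  0 → A
  i=22: S-U = 24 → Y
  i=23: L-Q = 21 → V
  i=24: U-V = 25 → Z
  i=25: H-Z =  8 → I
  i=26: O-X = 17 → R
  i=27: D-M = 17 → R
  i=28: R-R =  0 → A
  i=29: N-P = 24 → Y
  i=30: I-N = 21 → V
  i=31: O-P = 25 → Z
  i=32: F-X =  8 → I
  i=33: J-S = 17 → R
  i=34: G-P = 17 → R
  i=35: D-D =  0 → A
  i=36: K-M = 24 → Y
  i=37: A-F = 21 → V
  shifts repeat with period 7: AYVZIRR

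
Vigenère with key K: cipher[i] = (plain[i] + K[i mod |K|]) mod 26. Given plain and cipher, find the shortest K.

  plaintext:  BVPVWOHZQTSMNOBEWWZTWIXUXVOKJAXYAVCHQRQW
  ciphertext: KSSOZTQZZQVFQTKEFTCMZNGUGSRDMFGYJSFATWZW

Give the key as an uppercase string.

JXDTDFJA

  i= 0: K-B =  9 → J
  i= 1: S-V = 23 → X
  i= 2: S-P =  3 → D
  i= 3: O-V = 19 → T
  i= 4: Z-W =  3 → D
  i= 5: T-O =  5 → F
  i= 6: Q-H =  9 → J
  i= 7: Z-Z =  0 → A
  i= 8: Z-Q =  9 → J
  i= 9: Q-T = 23 → X
  i=10: V-S =  3 → D
  i=11: F-M = 19 → T
  i=12: Q-N =  3 → D
  i=13: T-O =  5 → F
  i=14: K-B =  9 → J
  i=15: E-E =  0 → A
  i=16: F-W =  9 → J
  i=17: T-W = 23 → X
  i=18: C-Z =  3 → D
  i=19: M-T = 19 → T
  i=20: Z-W =  3 → D
  i=21: N-I =  5 → F
  i=22: G-X =  9 → J
  i=23: U-U =  0 → A
  i=24: G-X =  9 → J
  i=25: S-V = 23 → X
  i=26: R-O =  3 → D
  i=27: D-K = 19 → T
  i=28: M-J =  3 → D
  i=29: F-A =  5 → F
  i=30: G-X =  9 → J
  i=31: Y-Y =  0 → A
  i=32: J-A =  9 → J
  i=33: S-V = 23 → X
  i=34: F-C =  3 → D
  i=35: A-H = 19 → T
  i=36: T-Q =  3 → D
  i=37: W-R =  5 → F
  i=38: Z-Q =  9 → J
  i=39: W-W =  0 → A
  shifts repeat with period 8: JXDTDFJA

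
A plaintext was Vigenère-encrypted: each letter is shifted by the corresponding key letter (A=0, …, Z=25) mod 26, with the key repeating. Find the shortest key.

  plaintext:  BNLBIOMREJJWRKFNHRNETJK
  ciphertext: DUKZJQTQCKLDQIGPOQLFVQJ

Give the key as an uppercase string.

  i= 0: D-B =  2 → C
  i= 1: U-N =  7 → H
  i= 2: K-L = 25 → Z
  i= 3: Z-B = 24 → Y
  i= 4: J-I =  1 → B
  i= 5: Q-O =  2 → C
  i= 6: T-M =  7 → H
  i= 7: Q-R = 25 → Z
  i= 8: C-E = 24 → Y
  i= 9: K-J =  1 → B
  i=10: L-J =  2 → C
  i=11: D-W =  7 → H
  i=12: Q-R = 25 → Z
  i=13: I-K = 24 → Y
  i=14: G-F =  1 → B
  i=15: P-N =  2 → C
  i=16: O-H =  7 → H
  i=17: Q-R = 25 → Z
  i=18: L-N = 24 → Y
  i=19: F-E =  1 → B
  i=20: V-T =  2 → C
  i=21: Q-J =  7 → H
  i=22: J-K = 25 → Z
  shifts repeat with period 5: CHZYB

CHZYB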